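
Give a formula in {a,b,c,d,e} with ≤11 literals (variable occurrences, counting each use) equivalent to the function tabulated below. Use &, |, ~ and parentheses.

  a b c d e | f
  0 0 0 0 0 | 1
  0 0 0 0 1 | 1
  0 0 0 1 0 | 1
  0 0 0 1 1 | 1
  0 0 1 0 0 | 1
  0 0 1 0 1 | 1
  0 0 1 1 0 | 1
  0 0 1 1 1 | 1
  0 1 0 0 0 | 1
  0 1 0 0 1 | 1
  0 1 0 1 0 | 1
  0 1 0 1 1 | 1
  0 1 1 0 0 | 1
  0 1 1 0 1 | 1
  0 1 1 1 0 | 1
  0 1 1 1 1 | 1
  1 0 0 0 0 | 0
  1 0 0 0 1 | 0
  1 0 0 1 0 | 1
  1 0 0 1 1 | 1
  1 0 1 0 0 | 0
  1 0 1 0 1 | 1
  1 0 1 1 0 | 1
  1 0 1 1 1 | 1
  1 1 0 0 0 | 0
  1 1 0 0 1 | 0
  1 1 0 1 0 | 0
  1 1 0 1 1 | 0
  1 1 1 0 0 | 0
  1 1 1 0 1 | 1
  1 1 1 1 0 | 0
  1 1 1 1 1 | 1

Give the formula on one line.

(((c & (e & a)) | (~a & (b | d))) | (~b & (d | ~a)))

  (e & a) = 00000000000000000101010101010101
  (c & (e & a)) = 00000000000000000000010100000101
  ~a = 11111111111111110000000000000000
  (b | d) = 00110011111111110011001111111111
  (~a & (b | d)) = 00110011111111110000000000000000
  ((c & (e & a)) | (~a & (b | d))) = 00110011111111110000010100000101
  ~b = 11111111000000001111111100000000
  (d | ~a) = 11111111111111110011001100110011
  (~b & (d | ~a)) = 11111111000000000011001100000000
  (((c & (e & a)) | (~a & (b | d))) | (~b & (d | ~a))) = 11111111111111110011011100000101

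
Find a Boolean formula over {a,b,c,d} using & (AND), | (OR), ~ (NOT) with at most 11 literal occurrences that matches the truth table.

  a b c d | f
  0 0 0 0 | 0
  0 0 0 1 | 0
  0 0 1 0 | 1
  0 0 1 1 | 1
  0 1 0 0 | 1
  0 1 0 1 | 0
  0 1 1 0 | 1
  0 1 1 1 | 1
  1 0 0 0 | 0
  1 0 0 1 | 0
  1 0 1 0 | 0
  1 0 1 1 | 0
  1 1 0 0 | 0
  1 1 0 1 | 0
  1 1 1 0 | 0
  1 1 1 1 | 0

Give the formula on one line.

(((~d & b) & ~a) | (((d & (~a | ~c)) | ~a) & c))

  ~d = 1010101010101010
  (~d & b) = 0000101000001010
  ~a = 1111111100000000
  ((~d & b) & ~a) = 0000101000000000
  ~c = 1100110011001100
  (~a | ~c) = 1111111111001100
  (d & (~a | ~c)) = 0101010101000100
  ((d & (~a | ~c)) | ~a) = 1111111101000100
  (((d & (~a | ~c)) | ~a) & c) = 0011001100000000
  (((~d & b) & ~a) | (((d & (~a | ~c)) | ~a) & c)) = 0011101100000000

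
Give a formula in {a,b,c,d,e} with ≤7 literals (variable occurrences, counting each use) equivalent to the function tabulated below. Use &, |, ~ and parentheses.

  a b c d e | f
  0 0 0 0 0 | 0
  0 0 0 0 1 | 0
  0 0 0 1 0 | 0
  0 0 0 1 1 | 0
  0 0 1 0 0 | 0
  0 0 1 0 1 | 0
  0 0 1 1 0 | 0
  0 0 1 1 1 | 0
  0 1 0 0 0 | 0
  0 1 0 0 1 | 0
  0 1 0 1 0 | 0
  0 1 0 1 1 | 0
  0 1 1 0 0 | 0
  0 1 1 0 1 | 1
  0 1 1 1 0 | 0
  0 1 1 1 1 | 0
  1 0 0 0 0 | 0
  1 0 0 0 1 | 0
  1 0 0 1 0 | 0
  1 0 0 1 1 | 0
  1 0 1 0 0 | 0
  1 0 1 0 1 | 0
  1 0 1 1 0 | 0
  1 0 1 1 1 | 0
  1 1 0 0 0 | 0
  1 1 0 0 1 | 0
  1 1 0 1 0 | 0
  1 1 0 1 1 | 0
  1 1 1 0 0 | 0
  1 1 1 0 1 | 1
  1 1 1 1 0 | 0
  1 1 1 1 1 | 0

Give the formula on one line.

((b & (~d & e)) & ((d | (e & c)) & b))

  ~d = 11001100110011001100110011001100
  (~d & e) = 01000100010001000100010001000100
  (b & (~d & e)) = 00000000010001000000000001000100
  (e & c) = 00000101000001010000010100000101
  (d | (e & c)) = 00110111001101110011011100110111
  ((d | (e & c)) & b) = 00000000001101110000000000110111
  ((b & (~d & e)) & ((d | (e & c)) & b)) = 00000000000001000000000000000100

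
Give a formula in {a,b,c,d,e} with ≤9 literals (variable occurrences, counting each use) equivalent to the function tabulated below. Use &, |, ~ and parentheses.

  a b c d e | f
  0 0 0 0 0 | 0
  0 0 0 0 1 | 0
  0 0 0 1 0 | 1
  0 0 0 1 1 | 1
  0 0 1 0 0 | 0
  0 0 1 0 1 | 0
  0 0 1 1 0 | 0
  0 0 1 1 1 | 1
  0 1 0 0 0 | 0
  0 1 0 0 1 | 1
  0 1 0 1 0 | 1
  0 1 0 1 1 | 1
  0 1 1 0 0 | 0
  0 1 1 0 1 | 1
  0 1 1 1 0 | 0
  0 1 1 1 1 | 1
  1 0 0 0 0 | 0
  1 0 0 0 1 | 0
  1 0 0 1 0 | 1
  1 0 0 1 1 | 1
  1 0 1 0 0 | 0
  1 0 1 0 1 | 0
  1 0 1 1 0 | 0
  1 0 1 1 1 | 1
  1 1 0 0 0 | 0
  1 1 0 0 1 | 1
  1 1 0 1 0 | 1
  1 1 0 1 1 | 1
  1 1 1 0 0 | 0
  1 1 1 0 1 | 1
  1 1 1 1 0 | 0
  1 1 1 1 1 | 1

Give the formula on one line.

((e | ~c) & ((b & ((~b & ~d) | (d | e))) | d))

  ~c = 11110000111100001111000011110000
  (e | ~c) = 11110101111101011111010111110101
  ~b = 11111111000000001111111100000000
  ~d = 11001100110011001100110011001100
  (~b & ~d) = 11001100000000001100110000000000
  (d | e) = 01110111011101110111011101110111
  ((~b & ~d) | (d | e)) = 11111111011101111111111101110111
  (b & ((~b & ~d) | (d | e))) = 00000000011101110000000001110111
  ((b & ((~b & ~d) | (d | e))) | d) = 00110011011101110011001101110111
  ((e | ~c) & ((b & ((~b & ~d) | (d | e))) | d)) = 00110001011101010011000101110101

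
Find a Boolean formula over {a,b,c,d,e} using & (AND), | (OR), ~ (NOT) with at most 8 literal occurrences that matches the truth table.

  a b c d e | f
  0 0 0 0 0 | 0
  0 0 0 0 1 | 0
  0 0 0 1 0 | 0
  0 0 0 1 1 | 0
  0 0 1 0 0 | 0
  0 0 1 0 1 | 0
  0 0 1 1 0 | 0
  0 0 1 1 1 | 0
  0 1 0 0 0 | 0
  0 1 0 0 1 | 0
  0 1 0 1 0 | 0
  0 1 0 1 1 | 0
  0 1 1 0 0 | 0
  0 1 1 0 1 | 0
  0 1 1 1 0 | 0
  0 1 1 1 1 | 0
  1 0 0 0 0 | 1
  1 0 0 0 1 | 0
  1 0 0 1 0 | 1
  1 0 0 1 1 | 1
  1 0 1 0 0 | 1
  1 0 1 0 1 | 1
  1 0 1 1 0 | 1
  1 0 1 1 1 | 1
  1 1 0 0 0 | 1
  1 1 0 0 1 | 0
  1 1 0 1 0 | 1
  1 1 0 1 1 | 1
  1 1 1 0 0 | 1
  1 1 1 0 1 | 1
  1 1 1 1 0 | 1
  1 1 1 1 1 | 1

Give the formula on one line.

  ~e = 10101010101010101010101010101010
  (~e | d) = 10111011101110111011101110111011
  ~a = 11111111111111110000000000000000
  (~e | ~a) = 11111111111111111010101010101010
  ((~e | ~a) | c) = 11111111111111111010111110101111
  ((~e | d) | ((~e | ~a) | c)) = 11111111111111111011111110111111
  (((~e | d) | ((~e | ~a) | c)) & a) = 00000000000000001011111110111111

(((~e | d) | ((~e | ~a) | c)) & a)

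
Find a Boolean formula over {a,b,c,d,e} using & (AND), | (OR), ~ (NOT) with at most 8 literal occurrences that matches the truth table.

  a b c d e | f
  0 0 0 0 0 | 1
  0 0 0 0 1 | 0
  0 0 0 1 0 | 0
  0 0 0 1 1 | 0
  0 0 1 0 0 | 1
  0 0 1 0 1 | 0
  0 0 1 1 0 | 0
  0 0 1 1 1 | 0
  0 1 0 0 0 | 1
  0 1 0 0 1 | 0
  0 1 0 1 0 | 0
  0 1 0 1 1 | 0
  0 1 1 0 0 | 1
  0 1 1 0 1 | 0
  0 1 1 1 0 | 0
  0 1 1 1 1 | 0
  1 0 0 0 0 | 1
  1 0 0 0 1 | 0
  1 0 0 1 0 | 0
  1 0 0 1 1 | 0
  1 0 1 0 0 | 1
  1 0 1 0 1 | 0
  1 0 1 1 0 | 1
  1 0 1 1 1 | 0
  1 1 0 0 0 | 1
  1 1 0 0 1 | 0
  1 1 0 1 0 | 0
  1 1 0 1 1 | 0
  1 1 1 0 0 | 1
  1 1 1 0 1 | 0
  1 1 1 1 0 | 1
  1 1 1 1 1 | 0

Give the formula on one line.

(~e & ((a & (d & c)) | (~d & (~a | (~e | c)))))

  ~e = 10101010101010101010101010101010
  (d & c) = 00000011000000110000001100000011
  (a & (d & c)) = 00000000000000000000001100000011
  ~d = 11001100110011001100110011001100
  ~a = 11111111111111110000000000000000
  (~e | c) = 10101111101011111010111110101111
  (~a | (~e | c)) = 11111111111111111010111110101111
  (~d & (~a | (~e | c))) = 11001100110011001000110010001100
  ((a & (d & c)) | (~d & (~a | (~e | c)))) = 11001100110011001000111110001111
  (~e & ((a & (d & c)) | (~d & (~a | (~e | c))))) = 10001000100010001000101010001010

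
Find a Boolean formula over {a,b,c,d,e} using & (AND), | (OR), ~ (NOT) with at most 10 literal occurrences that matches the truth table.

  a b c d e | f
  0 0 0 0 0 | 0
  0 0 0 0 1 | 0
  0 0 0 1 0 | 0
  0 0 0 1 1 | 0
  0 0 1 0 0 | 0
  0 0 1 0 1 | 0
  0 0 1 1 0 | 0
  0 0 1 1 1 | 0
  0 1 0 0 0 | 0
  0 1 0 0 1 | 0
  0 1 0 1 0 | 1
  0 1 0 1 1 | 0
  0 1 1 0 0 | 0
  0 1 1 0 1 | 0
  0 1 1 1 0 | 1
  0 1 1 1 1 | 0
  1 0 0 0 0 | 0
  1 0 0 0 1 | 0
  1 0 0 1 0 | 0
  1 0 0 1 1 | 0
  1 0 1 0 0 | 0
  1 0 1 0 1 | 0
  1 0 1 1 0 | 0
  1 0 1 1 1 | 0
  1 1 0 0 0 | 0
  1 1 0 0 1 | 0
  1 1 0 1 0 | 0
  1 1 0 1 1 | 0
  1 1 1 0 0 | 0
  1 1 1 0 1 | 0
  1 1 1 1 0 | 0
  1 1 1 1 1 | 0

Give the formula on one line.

  ~e = 10101010101010101010101010101010
  (~e | a) = 10101010101010101111111111111111
  ~a = 11111111111111110000000000000000
  ~b = 11111111000000001111111100000000
  (~a | ~b) = 11111111111111111111111100000000
  ~d = 11001100110011001100110011001100
  ((~a | ~b) | ~d) = 11111111111111111111111111001100
  (((~a | ~b) | ~d) & b) = 00000000111111110000000011001100
  ((~e | a) & (((~a | ~b) | ~d) & b)) = 00000000101010100000000011001100
  (((~e | a) & (((~a | ~b) | ~d) & b)) & d) = 00000000001000100000000000000000

(((~e | a) & (((~a | ~b) | ~d) & b)) & d)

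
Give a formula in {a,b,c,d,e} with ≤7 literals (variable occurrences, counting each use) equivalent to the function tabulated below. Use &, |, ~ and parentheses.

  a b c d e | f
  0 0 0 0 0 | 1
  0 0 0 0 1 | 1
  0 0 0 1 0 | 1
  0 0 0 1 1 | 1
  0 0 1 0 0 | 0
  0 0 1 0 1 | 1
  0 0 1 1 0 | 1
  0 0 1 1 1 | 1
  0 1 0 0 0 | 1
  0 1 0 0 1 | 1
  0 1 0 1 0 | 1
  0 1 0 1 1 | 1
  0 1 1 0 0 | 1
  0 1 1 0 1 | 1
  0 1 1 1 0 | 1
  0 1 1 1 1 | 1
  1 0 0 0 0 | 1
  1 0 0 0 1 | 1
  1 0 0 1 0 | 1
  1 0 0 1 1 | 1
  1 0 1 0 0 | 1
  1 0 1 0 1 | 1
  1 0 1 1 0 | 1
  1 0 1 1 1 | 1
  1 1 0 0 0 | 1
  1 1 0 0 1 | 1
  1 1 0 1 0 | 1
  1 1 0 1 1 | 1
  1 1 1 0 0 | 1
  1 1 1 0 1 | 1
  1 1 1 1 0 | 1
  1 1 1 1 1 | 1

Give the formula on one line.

((d | ((~c & ~a) | b)) | (e | (a | d)))

  ~c = 11110000111100001111000011110000
  ~a = 11111111111111110000000000000000
  (~c & ~a) = 11110000111100000000000000000000
  ((~c & ~a) | b) = 11110000111111110000000011111111
  (d | ((~c & ~a) | b)) = 11110011111111110011001111111111
  (a | d) = 00110011001100111111111111111111
  (e | (a | d)) = 01110111011101111111111111111111
  ((d | ((~c & ~a) | b)) | (e | (a | d))) = 11110111111111111111111111111111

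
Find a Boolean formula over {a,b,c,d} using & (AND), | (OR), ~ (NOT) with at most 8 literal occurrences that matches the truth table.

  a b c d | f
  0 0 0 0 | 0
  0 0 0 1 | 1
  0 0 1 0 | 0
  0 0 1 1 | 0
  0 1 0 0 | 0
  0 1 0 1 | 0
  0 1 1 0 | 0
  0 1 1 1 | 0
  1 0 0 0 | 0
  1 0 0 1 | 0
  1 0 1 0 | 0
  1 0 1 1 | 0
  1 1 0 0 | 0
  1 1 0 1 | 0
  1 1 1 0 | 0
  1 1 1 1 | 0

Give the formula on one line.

  ~c = 1100110011001100
  ~b = 1111000011110000
  (c & a) = 0000000000110011
  ~a = 1111111100000000
  ((c & a) | ~a) = 1111111100110011
  (c | b) = 0011111100111111
  (((c & a) | ~a) | (c | b)) = 1111111100111111
  (~b & (((c & a) | ~a) | (c | b))) = 1111000000110000
  (~c & (~b & (((c & a) | ~a) | (c | b)))) = 1100000000000000
  (d & (~c & (~b & (((c & a) | ~a) | (c | b))))) = 0100000000000000

(d & (~c & (~b & (((c & a) | ~a) | (c | b)))))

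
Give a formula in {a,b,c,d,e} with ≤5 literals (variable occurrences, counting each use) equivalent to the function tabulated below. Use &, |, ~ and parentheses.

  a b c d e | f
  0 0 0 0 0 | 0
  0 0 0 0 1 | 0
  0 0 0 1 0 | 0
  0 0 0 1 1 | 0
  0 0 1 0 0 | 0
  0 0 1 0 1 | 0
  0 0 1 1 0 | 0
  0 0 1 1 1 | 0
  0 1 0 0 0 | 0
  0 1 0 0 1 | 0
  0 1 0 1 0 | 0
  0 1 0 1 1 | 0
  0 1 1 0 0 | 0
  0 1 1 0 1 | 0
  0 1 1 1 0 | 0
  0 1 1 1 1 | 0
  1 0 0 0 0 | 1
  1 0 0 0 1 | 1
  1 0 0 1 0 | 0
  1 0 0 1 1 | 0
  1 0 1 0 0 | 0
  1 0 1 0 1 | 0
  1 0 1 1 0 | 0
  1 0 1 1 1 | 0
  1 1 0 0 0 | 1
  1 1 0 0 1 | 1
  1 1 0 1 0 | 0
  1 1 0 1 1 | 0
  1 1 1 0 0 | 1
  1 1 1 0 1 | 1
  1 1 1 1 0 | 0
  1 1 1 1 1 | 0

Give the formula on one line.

  ~d = 11001100110011001100110011001100
  ~c = 11110000111100001111000011110000
  (~c | b) = 11110000111111111111000011111111
  ((~c | b) & a) = 00000000000000001111000011111111
  (~d & ((~c | b) & a)) = 00000000000000001100000011001100

(~d & ((~c | b) & a))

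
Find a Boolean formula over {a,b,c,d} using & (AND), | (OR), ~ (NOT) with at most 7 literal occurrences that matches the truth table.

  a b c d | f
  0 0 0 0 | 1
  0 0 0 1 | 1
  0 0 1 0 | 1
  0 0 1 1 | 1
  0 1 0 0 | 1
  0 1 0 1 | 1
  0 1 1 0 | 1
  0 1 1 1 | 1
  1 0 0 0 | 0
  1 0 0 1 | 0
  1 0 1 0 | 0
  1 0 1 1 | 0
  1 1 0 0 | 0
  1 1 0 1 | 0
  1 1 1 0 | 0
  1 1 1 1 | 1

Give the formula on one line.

  ~a = 1111111100000000
  ~d = 1010101010101010
  (~d | c) = 1011101110111011
  (d & (~d | c)) = 0001000100010001
  ((d & (~d | c)) & b) = 0000000100000001
  (~a | ((d & (~d | c)) & b)) = 1111111100000001

(~a | ((d & (~d | c)) & b))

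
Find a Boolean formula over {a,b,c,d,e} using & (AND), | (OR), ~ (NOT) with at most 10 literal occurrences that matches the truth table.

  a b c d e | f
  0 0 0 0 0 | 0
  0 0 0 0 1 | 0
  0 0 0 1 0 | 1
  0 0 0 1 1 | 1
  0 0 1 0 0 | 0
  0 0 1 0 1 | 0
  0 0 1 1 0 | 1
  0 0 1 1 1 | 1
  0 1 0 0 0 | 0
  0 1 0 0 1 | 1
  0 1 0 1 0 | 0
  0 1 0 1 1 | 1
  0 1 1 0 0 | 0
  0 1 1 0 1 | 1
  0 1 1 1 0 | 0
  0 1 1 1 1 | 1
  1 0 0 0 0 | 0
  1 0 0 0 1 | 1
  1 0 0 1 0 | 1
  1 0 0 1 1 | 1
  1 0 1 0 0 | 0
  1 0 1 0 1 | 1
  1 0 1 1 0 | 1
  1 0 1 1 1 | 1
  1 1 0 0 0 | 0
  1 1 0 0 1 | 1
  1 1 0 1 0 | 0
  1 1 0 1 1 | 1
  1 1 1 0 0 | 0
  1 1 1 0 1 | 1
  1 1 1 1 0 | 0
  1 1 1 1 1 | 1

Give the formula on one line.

  ~e = 10101010101010101010101010101010
  (~e | d) = 10111011101110111011101110111011
  (~e | a) = 10101010101010101111111111111111
  ((~e | d) | (~e | a)) = 10111011101110111111111111111111
  (a | b) = 00000000111111111111111111111111
  (((~e | d) | (~e | a)) | (a | b)) = 10111011111111111111111111111111
  ~b = 11111111000000001111111100000000
  (~b & d) = 00110011000000000011001100000000
  ((~b & d) | e) = 01110111010101010111011101010101
  ((((~e | d) | (~e | a)) | (a | b)) & ((~b & d) | e)) = 00110011010101010111011101010101

((((~e | d) | (~e | a)) | (a | b)) & ((~b & d) | e))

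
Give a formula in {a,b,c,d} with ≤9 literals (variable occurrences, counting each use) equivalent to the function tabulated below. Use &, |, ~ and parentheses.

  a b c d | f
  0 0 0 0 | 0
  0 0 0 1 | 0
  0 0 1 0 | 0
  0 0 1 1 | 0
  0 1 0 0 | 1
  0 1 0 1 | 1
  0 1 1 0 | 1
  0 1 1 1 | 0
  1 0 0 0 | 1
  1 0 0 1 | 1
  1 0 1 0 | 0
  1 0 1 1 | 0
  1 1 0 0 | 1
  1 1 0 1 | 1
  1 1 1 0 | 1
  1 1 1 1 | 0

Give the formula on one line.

((~c | ((b & ~d) & c)) & ((b | a) | c))

  ~c = 1100110011001100
  ~d = 1010101010101010
  (b & ~d) = 0000101000001010
  ((b & ~d) & c) = 0000001000000010
  (~c | ((b & ~d) & c)) = 1100111011001110
  (b | a) = 0000111111111111
  ((b | a) | c) = 0011111111111111
  ((~c | ((b & ~d) & c)) & ((b | a) | c)) = 0000111011001110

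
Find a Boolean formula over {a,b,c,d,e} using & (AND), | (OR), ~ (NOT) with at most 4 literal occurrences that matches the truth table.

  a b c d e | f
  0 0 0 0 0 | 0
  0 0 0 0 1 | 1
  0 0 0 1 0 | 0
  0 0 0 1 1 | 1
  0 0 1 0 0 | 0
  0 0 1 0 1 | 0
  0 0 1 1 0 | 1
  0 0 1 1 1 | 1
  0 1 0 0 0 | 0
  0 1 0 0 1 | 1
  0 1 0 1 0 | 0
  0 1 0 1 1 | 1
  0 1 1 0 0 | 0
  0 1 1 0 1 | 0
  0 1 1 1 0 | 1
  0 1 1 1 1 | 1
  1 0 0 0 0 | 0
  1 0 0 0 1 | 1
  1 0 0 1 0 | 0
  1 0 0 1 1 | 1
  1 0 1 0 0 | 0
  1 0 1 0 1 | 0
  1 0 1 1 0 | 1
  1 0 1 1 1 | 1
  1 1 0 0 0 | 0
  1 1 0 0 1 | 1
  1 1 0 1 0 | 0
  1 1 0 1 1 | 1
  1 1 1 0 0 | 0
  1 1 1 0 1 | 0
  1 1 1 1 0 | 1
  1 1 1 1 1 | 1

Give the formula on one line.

  (e | c) = 01011111010111110101111101011111
  ~c = 11110000111100001111000011110000
  (~c | d) = 11110011111100111111001111110011
  ((e | c) & (~c | d)) = 01010011010100110101001101010011

((e | c) & (~c | d))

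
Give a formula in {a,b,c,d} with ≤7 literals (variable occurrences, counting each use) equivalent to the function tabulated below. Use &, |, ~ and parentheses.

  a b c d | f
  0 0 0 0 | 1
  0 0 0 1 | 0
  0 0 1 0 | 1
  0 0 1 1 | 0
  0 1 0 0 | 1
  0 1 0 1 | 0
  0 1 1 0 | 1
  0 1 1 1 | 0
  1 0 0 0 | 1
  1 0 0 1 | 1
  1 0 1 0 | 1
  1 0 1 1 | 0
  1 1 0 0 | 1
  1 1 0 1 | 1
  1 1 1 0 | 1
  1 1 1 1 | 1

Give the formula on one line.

((a & ((a | c) & (~c | b))) | ~d)

  (a | c) = 0011001111111111
  ~c = 1100110011001100
  (~c | b) = 1100111111001111
  ((a | c) & (~c | b)) = 0000001111001111
  (a & ((a | c) & (~c | b))) = 0000000011001111
  ~d = 1010101010101010
  ((a & ((a | c) & (~c | b))) | ~d) = 1010101011101111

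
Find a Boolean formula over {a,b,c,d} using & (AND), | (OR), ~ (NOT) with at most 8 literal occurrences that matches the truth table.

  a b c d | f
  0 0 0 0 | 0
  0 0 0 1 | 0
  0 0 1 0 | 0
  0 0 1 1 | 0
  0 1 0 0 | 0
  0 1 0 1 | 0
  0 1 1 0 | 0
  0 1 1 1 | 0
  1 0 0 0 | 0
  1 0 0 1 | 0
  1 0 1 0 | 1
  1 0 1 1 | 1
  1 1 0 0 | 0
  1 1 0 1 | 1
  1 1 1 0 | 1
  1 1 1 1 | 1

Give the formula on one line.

  ~b = 1111000011110000
  (~b | d) = 1111010111110101
  ((~b | d) & b) = 0000010100000101
  (c | ((~b | d) & b)) = 0011011100110111
  ((c | ((~b | d) & b)) & a) = 0000000000110111

((c | ((~b | d) & b)) & a)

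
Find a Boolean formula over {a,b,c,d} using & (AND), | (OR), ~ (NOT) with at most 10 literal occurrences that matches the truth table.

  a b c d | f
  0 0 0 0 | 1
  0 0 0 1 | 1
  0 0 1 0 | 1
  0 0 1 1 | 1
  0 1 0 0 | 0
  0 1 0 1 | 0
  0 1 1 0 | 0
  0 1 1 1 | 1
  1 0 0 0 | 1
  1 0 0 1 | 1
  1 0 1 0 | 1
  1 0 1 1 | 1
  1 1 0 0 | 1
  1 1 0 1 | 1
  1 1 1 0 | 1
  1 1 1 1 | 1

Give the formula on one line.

  ~b = 1111000011110000
  (b & a) = 0000000000001111
  (c & d) = 0001000100010001
  ~d = 1010101010101010
  (~b & ~d) = 1010000010100000
  ((c & d) | (~b & ~d)) = 1011000110110001
  ((b & a) | ((c & d) | (~b & ~d))) = 1011000110111111
  (~b | ((b & a) | ((c & d) | (~b & ~d)))) = 1111000111111111

(~b | ((b & a) | ((c & d) | (~b & ~d))))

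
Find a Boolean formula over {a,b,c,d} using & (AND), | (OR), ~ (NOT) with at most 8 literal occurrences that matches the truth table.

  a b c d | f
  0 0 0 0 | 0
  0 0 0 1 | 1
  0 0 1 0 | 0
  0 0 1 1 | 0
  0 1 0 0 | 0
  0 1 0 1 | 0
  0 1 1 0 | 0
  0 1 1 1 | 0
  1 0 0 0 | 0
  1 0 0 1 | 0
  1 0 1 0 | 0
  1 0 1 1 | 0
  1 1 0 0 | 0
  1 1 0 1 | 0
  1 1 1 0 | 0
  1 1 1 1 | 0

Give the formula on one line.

((~a | c) & ((d & ~b) & (~d | ~c)))

  ~a = 1111111100000000
  (~a | c) = 1111111100110011
  ~b = 1111000011110000
  (d & ~b) = 0101000001010000
  ~d = 1010101010101010
  ~c = 1100110011001100
  (~d | ~c) = 1110111011101110
  ((d & ~b) & (~d | ~c)) = 0100000001000000
  ((~a | c) & ((d & ~b) & (~d | ~c))) = 0100000000000000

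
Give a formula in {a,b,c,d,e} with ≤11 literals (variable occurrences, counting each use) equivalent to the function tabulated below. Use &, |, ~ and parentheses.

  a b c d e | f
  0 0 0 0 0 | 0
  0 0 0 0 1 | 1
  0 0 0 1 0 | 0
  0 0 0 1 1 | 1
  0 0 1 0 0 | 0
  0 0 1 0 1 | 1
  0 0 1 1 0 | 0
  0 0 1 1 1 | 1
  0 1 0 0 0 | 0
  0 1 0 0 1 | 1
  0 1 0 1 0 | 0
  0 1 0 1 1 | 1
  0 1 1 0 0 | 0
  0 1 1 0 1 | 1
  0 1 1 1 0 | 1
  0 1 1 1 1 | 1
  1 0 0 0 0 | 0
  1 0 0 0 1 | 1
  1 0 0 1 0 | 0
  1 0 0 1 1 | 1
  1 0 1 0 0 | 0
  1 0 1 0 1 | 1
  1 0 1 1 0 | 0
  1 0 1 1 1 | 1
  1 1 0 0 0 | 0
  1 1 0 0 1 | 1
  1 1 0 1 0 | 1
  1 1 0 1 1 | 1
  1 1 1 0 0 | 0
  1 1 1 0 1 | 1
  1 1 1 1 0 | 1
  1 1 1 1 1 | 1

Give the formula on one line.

(((d & b) | e) & ((a | ((d & c) & ~a)) | e))

  (d & b) = 00000000001100110000000000110011
  ((d & b) | e) = 01010101011101110101010101110111
  (d & c) = 00000011000000110000001100000011
  ~a = 11111111111111110000000000000000
  ((d & c) & ~a) = 00000011000000110000000000000000
  (a | ((d & c) & ~a)) = 00000011000000111111111111111111
  ((a | ((d & c) & ~a)) | e) = 01010111010101111111111111111111
  (((d & b) | e) & ((a | ((d & c) & ~a)) | e)) = 01010101010101110101010101110111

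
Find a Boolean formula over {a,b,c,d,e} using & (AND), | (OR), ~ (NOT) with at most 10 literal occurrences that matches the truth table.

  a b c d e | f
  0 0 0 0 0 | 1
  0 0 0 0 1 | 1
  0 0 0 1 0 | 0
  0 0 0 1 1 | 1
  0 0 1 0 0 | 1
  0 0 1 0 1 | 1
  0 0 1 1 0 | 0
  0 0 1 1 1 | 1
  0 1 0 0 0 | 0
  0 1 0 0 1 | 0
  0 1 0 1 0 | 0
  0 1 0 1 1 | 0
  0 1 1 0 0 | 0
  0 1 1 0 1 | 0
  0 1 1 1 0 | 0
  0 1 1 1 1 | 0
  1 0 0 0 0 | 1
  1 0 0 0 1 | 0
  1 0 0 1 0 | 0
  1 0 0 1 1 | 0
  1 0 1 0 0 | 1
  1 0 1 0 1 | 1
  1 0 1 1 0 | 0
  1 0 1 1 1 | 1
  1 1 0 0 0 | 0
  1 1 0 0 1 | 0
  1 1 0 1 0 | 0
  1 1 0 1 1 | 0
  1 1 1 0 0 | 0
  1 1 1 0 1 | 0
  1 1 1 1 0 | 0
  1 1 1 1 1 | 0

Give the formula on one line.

(((~d & ~e) | e) & (~b & (b | (c | (~e | ~a)))))

  ~d = 11001100110011001100110011001100
  ~e = 10101010101010101010101010101010
  (~d & ~e) = 10001000100010001000100010001000
  ((~d & ~e) | e) = 11011101110111011101110111011101
  ~b = 11111111000000001111111100000000
  ~a = 11111111111111110000000000000000
  (~e | ~a) = 11111111111111111010101010101010
  (c | (~e | ~a)) = 11111111111111111010111110101111
  (b | (c | (~e | ~a))) = 11111111111111111010111111111111
  (~b & (b | (c | (~e | ~a)))) = 11111111000000001010111100000000
  (((~d & ~e) | e) & (~b & (b | (c | (~e | ~a))))) = 11011101000000001000110100000000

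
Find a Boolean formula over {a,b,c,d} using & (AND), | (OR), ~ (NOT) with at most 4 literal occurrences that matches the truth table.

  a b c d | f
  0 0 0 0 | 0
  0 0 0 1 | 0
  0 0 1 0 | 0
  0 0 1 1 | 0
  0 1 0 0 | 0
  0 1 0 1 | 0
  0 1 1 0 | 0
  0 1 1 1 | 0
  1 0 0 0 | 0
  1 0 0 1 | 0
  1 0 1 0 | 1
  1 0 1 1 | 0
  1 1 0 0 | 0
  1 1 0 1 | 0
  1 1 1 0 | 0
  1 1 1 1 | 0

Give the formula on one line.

  ~b = 1111000011110000
  ~d = 1010101010101010
  (~b & ~d) = 1010000010100000
  (c & a) = 0000000000110011
  ((~b & ~d) & (c & a)) = 0000000000100000

((~b & ~d) & (c & a))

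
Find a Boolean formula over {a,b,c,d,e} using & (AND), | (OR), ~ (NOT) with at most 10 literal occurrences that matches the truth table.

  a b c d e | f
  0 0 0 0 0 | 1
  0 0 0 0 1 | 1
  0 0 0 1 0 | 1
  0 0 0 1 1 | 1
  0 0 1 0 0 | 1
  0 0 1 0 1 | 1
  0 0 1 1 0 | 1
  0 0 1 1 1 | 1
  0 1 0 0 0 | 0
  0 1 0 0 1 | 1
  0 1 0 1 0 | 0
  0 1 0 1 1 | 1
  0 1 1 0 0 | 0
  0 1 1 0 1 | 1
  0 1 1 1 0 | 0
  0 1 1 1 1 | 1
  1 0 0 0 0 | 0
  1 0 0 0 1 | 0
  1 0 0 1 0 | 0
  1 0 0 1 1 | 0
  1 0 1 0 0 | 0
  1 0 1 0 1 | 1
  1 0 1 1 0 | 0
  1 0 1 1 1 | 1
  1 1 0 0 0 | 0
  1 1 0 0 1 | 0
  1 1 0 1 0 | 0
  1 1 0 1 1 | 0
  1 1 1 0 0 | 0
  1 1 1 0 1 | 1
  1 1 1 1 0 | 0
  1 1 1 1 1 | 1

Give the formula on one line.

  (e & c) = 00000101000001010000010100000101
  (e | a) = 01010101010101011111111111111111
  (b & (e | a)) = 00000000010101010000000011111111
  ~b = 11111111000000001111111100000000
  ((b & (e | a)) | ~b) = 11111111010101011111111111111111
  ~a = 11111111111111110000000000000000
  (((b & (e | a)) | ~b) & ~a) = 11111111010101010000000000000000
  ((e & c) | (((b & (e | a)) | ~b) & ~a)) = 11111111010101010000010100000101

((e & c) | (((b & (e | a)) | ~b) & ~a))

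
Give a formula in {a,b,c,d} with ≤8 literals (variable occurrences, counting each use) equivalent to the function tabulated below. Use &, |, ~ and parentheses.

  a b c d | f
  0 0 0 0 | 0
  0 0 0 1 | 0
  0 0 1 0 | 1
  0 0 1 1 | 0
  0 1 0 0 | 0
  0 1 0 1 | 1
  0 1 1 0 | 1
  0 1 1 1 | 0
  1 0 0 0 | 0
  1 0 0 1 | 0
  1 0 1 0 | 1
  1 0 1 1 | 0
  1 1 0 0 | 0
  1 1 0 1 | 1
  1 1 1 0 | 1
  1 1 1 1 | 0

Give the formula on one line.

  (d & b) = 0000010100000101
  ~d = 1010101010101010
  (~d & a) = 0000000010101010
  ((d & b) | (~d & a)) = 0000010110101111
  ~c = 1100110011001100
  (d & ~c) = 0100010001000100
  (((d & b) | (~d & a)) & (d & ~c)) = 0000010000000100
  (~d & c) = 0010001000100010
  ((((d & b) | (~d & a)) & (d & ~c)) | (~d & c)) = 0010011000100110

((((d & b) | (~d & a)) & (d & ~c)) | (~d & c))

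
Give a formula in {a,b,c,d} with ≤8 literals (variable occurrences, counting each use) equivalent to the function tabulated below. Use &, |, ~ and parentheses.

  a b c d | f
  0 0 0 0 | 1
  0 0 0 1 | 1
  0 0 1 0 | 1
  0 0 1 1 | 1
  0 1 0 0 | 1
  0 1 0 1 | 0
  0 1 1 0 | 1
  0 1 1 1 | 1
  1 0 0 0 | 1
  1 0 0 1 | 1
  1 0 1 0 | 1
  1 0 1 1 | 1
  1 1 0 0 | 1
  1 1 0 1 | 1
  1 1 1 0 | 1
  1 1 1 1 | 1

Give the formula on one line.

(((c | ~d) | a) | ((d | ~a) & ~b))

  ~d = 1010101010101010
  (c | ~d) = 1011101110111011
  ((c | ~d) | a) = 1011101111111111
  ~a = 1111111100000000
  (d | ~a) = 1111111101010101
  ~b = 1111000011110000
  ((d | ~a) & ~b) = 1111000001010000
  (((c | ~d) | a) | ((d | ~a) & ~b)) = 1111101111111111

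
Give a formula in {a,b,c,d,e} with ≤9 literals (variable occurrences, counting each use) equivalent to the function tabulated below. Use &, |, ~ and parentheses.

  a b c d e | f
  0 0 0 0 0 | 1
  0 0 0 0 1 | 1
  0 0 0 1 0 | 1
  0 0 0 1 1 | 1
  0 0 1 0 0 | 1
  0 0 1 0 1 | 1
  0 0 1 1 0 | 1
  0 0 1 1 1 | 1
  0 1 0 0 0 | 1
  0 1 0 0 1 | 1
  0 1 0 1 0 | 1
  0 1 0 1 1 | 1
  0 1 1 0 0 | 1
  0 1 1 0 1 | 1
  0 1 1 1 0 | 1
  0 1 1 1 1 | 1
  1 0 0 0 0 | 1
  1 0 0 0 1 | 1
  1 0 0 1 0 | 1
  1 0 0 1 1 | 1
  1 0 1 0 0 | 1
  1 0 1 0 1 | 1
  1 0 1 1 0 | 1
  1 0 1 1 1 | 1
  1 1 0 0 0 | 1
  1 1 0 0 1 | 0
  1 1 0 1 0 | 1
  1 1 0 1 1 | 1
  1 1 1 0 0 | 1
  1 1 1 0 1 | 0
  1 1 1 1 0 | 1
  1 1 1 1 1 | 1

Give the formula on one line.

(((~a | ~b) & ((e | (~d & ~a)) | a)) | ((~a | d) | ~e))

  ~a = 11111111111111110000000000000000
  ~b = 11111111000000001111111100000000
  (~a | ~b) = 11111111111111111111111100000000
  ~d = 11001100110011001100110011001100
  (~d & ~a) = 11001100110011000000000000000000
  (e | (~d & ~a)) = 11011101110111010101010101010101
  ((e | (~d & ~a)) | a) = 11011101110111011111111111111111
  ((~a | ~b) & ((e | (~d & ~a)) | a)) = 11011101110111011111111100000000
  (~a | d) = 11111111111111110011001100110011
  ~e = 10101010101010101010101010101010
  ((~a | d) | ~e) = 11111111111111111011101110111011
  (((~a | ~b) & ((e | (~d & ~a)) | a)) | ((~a | d) | ~e)) = 11111111111111111111111110111011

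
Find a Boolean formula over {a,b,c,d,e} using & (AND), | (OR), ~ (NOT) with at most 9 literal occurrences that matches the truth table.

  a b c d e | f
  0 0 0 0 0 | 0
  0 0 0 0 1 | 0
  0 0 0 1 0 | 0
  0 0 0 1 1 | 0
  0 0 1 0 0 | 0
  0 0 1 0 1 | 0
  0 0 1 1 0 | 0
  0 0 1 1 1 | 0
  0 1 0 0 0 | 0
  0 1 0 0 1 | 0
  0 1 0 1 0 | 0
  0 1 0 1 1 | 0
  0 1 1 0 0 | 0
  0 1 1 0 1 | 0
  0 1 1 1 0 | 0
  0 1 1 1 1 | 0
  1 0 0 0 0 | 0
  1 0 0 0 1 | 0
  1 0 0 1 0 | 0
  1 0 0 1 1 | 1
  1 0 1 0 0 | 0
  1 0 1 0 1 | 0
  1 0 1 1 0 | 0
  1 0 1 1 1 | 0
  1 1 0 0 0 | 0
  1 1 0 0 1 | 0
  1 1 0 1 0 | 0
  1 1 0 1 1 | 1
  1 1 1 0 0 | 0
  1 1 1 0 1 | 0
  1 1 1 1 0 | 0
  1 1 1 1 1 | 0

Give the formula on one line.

((a & e) & (e & ((d | ~e) & ~c)))

  (a & e) = 00000000000000000101010101010101
  ~e = 10101010101010101010101010101010
  (d | ~e) = 10111011101110111011101110111011
  ~c = 11110000111100001111000011110000
  ((d | ~e) & ~c) = 10110000101100001011000010110000
  (e & ((d | ~e) & ~c)) = 00010000000100000001000000010000
  ((a & e) & (e & ((d | ~e) & ~c))) = 00000000000000000001000000010000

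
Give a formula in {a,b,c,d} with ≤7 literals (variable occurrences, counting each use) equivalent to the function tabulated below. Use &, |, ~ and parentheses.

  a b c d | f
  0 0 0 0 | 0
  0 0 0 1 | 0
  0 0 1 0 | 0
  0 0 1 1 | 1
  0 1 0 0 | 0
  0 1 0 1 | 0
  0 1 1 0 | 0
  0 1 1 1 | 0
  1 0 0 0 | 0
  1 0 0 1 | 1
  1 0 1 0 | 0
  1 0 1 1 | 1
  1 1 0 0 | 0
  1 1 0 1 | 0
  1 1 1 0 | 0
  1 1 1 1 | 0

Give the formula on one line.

(~b & (((d & c) | a) & (d | b)))

  ~b = 1111000011110000
  (d & c) = 0001000100010001
  ((d & c) | a) = 0001000111111111
  (d | b) = 0101111101011111
  (((d & c) | a) & (d | b)) = 0001000101011111
  (~b & (((d & c) | a) & (d | b))) = 0001000001010000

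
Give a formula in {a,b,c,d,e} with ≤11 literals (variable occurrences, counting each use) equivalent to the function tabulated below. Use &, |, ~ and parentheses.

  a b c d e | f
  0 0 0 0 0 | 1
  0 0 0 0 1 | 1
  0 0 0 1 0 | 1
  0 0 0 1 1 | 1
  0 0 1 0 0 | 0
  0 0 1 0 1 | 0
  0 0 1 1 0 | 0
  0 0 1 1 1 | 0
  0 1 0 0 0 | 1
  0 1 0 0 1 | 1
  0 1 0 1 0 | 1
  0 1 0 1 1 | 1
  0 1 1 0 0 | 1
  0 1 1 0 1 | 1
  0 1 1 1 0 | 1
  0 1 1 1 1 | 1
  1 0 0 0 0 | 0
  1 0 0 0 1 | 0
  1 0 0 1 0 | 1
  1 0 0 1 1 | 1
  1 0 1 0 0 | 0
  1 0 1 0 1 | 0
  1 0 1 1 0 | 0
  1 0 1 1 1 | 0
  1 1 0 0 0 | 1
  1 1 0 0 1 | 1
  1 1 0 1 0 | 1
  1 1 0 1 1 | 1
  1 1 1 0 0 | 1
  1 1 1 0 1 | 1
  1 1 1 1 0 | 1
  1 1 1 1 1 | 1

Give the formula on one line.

  ~c = 11110000111100001111000011110000
  ~b = 11111111000000001111111100000000
  (d & ~b) = 00110011000000000011001100000000
  ~a = 11111111111111110000000000000000
  (c & ~a) = 00001111000011110000000000000000
  ((d & ~b) | (c & ~a)) = 00111111000011110011001100000000
  (((d & ~b) | (c & ~a)) | ~a) = 11111111111111110011001100000000
  (c & b) = 00000000000011110000000000001111
  ((((d & ~b) | (c & ~a)) | ~a) | (c & b)) = 11111111111111110011001100001111
  (~c & ((((d & ~b) | (c & ~a)) | ~a) | (c & b))) = 11110000111100000011000000000000
  ((~c & ((((d & ~b) | (c & ~a)) | ~a) | (c & b))) | b) = 11110000111111110011000011111111

((~c & ((((d & ~b) | (c & ~a)) | ~a) | (c & b))) | b)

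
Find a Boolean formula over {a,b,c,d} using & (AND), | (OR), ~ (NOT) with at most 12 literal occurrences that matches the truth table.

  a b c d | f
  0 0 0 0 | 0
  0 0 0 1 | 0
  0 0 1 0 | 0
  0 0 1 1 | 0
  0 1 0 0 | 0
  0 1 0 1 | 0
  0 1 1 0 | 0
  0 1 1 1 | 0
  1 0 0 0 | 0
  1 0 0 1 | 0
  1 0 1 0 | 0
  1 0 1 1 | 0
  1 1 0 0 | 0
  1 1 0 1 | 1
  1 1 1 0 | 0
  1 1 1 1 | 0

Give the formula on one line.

  (a | b) = 0000111111111111
  ((a | b) & d) = 0000010101010101
  ~d = 1010101010101010
  (b | ~d) = 1010111110101111
  (d | a) = 0101010111111111
  ((b | ~d) & (d | a)) = 0000010110101111
  (a & ((b | ~d) & (d | a))) = 0000000010101111
  ~c = 1100110011001100
  ((a & ((b | ~d) & (d | a))) & ~c) = 0000000010001100
  (((a | b) & d) & ((a & ((b | ~d) & (d | a))) & ~c)) = 0000000000000100

(((a | b) & d) & ((a & ((b | ~d) & (d | a))) & ~c))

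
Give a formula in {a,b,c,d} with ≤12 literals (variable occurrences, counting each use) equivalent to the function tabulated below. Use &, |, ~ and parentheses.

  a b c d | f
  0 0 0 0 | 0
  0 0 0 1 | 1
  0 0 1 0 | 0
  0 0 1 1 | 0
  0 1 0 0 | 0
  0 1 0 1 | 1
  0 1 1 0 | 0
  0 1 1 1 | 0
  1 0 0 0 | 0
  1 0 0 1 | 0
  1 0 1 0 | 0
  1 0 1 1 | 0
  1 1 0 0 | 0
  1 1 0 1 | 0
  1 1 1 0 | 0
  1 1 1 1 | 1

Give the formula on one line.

(d & ((~c | (b & a)) & ((c & (b | (~a | ~d))) | ~a)))

  ~c = 1100110011001100
  (b & a) = 0000000000001111
  (~c | (b & a)) = 1100110011001111
  ~a = 1111111100000000
  ~d = 1010101010101010
  (~a | ~d) = 1111111110101010
  (b | (~a | ~d)) = 1111111110101111
  (c & (b | (~a | ~d))) = 0011001100100011
  ((c & (b | (~a | ~d))) | ~a) = 1111111100100011
  ((~c | (b & a)) & ((c & (b | (~a | ~d))) | ~a)) = 1100110000000011
  (d & ((~c | (b & a)) & ((c & (b | (~a | ~d))) | ~a))) = 0100010000000001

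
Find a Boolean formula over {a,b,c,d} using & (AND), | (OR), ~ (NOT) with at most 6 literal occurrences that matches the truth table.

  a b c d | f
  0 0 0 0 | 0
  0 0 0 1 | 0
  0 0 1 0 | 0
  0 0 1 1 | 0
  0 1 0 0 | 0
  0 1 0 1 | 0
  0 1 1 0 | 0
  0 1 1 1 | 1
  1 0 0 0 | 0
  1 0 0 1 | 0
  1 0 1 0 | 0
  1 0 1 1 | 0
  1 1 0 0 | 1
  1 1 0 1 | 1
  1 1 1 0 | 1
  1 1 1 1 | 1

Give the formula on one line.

((a & b) | (b & (c & (~a & d))))

  (a & b) = 0000000000001111
  ~a = 1111111100000000
  (~a & d) = 0101010100000000
  (c & (~a & d)) = 0001000100000000
  (b & (c & (~a & d))) = 0000000100000000
  ((a & b) | (b & (c & (~a & d)))) = 0000000100001111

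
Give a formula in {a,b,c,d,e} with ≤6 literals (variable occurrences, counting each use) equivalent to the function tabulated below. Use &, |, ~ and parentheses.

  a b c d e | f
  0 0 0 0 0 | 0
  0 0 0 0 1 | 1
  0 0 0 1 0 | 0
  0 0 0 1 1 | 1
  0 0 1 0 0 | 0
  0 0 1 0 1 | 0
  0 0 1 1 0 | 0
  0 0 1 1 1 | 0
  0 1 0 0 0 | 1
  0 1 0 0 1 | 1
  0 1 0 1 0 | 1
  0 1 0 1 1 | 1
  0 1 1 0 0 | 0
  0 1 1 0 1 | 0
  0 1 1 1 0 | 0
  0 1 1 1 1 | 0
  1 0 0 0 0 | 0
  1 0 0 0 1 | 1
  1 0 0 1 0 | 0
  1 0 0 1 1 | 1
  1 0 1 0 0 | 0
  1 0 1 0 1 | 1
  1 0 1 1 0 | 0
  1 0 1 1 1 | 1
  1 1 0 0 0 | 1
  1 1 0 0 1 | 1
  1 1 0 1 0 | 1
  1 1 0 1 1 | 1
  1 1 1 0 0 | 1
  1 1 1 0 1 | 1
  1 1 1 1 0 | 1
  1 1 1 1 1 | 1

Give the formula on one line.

((~c | a) & (e | b))

  ~c = 11110000111100001111000011110000
  (~c | a) = 11110000111100001111111111111111
  (e | b) = 01010101111111110101010111111111
  ((~c | a) & (e | b)) = 01010000111100000101010111111111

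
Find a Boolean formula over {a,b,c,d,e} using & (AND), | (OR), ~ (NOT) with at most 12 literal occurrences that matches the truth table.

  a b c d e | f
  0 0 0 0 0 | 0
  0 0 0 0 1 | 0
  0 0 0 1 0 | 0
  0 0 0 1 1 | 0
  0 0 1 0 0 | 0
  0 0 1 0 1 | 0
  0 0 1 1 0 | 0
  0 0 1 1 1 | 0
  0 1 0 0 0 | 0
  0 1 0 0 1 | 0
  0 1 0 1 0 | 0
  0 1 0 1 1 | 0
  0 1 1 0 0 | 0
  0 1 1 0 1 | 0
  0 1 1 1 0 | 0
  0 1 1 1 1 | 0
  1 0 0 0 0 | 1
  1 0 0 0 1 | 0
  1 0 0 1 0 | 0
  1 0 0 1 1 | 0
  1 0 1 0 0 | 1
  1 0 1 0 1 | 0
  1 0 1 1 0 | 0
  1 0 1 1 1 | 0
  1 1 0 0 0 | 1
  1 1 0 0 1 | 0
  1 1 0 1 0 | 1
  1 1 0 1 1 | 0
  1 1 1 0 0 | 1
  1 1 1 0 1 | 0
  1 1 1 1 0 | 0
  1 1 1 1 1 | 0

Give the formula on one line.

((a & (c | (a & ~e))) & (~e & (((b & a) & ~c) | ~d)))

  ~e = 10101010101010101010101010101010
  (a & ~e) = 00000000000000001010101010101010
  (c | (a & ~e)) = 00001111000011111010111110101111
  (a & (c | (a & ~e))) = 00000000000000001010111110101111
  (b & a) = 00000000000000000000000011111111
  ~c = 11110000111100001111000011110000
  ((b & a) & ~c) = 00000000000000000000000011110000
  ~d = 11001100110011001100110011001100
  (((b & a) & ~c) | ~d) = 11001100110011001100110011111100
  (~e & (((b & a) & ~c) | ~d)) = 10001000100010001000100010101000
  ((a & (c | (a & ~e))) & (~e & (((b & a) & ~c) | ~d))) = 00000000000000001000100010101000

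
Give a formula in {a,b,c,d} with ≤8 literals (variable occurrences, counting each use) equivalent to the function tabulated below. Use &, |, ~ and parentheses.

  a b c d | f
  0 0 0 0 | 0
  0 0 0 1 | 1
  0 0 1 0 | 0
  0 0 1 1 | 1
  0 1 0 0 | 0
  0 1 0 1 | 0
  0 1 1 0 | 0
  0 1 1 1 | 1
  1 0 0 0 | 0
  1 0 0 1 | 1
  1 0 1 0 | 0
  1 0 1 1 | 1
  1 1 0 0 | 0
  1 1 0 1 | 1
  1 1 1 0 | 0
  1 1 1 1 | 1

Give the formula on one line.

  ~b = 1111000011110000
  (~b & d) = 0101000001010000
  (a | c) = 0011001111111111
  ((~b & d) | (a | c)) = 0111001111111111
  (d & ((~b & d) | (a | c))) = 0101000101010101

(d & ((~b & d) | (a | c)))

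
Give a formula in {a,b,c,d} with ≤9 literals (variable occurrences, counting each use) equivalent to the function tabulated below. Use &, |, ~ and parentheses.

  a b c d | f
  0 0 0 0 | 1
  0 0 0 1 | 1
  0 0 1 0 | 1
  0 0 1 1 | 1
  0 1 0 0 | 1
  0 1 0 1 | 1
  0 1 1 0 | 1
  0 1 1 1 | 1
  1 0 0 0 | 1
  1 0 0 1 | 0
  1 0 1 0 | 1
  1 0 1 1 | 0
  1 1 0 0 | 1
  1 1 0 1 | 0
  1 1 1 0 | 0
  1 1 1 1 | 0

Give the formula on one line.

((~a | (a & (~d & ~c))) | (~d & ~b))

  ~a = 1111111100000000
  ~d = 1010101010101010
  ~c = 1100110011001100
  (~d & ~c) = 1000100010001000
  (a & (~d & ~c)) = 0000000010001000
  (~a | (a & (~d & ~c))) = 1111111110001000
  ~b = 1111000011110000
  (~d & ~b) = 1010000010100000
  ((~a | (a & (~d & ~c))) | (~d & ~b)) = 1111111110101000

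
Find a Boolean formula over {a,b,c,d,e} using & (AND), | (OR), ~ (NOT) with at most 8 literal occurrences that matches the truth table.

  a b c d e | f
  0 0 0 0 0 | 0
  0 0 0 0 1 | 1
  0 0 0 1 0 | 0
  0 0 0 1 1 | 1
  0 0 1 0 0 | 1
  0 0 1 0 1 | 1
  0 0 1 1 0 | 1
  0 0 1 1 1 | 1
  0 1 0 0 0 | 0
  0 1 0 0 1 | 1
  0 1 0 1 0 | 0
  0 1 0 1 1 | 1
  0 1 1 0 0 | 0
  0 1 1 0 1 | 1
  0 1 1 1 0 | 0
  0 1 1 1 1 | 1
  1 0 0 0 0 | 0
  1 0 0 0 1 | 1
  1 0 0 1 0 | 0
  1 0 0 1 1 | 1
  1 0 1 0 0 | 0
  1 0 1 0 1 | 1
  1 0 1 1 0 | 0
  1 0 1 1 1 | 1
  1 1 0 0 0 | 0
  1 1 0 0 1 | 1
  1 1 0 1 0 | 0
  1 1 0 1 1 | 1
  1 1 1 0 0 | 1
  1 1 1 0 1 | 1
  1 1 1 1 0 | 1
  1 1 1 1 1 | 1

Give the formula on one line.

((((~a | b) & c) & (a | ~b)) | e)

  ~a = 11111111111111110000000000000000
  (~a | b) = 11111111111111110000000011111111
  ((~a | b) & c) = 00001111000011110000000000001111
  ~b = 11111111000000001111111100000000
  (a | ~b) = 11111111000000001111111111111111
  (((~a | b) & c) & (a | ~b)) = 00001111000000000000000000001111
  ((((~a | b) & c) & (a | ~b)) | e) = 01011111010101010101010101011111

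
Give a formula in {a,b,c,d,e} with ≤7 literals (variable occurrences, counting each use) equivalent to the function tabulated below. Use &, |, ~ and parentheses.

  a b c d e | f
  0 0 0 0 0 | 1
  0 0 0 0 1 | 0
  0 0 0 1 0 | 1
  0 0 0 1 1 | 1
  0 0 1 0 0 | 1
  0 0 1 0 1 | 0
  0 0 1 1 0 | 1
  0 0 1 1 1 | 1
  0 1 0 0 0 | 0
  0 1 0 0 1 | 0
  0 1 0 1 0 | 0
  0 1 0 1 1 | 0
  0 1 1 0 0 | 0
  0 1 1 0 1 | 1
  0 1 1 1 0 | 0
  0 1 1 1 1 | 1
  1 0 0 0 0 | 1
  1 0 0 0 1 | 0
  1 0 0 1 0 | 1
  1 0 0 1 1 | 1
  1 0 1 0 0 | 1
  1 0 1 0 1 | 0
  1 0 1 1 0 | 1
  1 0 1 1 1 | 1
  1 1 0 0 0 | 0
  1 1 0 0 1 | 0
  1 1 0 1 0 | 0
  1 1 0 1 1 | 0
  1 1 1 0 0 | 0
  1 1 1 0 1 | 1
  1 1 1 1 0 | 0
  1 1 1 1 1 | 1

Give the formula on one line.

  ~e = 10101010101010101010101010101010
  (~e | d) = 10111011101110111011101110111011
  (b | (~e | d)) = 10111011111111111011101111111111
  ~b = 11111111000000001111111100000000
  (c & e) = 00000101000001010000010100000101
  (~b | (c & e)) = 11111111000001011111111100000101
  ((b | (~e | d)) & (~b | (c & e))) = 10111011000001011011101100000101

((b | (~e | d)) & (~b | (c & e)))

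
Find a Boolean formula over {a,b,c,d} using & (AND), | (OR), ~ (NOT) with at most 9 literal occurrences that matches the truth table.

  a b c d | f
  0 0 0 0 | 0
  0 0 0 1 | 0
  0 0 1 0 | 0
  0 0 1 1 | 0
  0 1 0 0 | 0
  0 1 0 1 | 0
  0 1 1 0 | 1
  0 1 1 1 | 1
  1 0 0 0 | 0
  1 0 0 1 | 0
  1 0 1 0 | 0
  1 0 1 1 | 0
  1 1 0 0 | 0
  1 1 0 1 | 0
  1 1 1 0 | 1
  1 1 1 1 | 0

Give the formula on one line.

(((c & b) | (c & ~d)) & (b & (~d | ~a)))

  (c & b) = 0000001100000011
  ~d = 1010101010101010
  (c & ~d) = 0010001000100010
  ((c & b) | (c & ~d)) = 0010001100100011
  ~a = 1111111100000000
  (~d | ~a) = 1111111110101010
  (b & (~d | ~a)) = 0000111100001010
  (((c & b) | (c & ~d)) & (b & (~d | ~a))) = 0000001100000010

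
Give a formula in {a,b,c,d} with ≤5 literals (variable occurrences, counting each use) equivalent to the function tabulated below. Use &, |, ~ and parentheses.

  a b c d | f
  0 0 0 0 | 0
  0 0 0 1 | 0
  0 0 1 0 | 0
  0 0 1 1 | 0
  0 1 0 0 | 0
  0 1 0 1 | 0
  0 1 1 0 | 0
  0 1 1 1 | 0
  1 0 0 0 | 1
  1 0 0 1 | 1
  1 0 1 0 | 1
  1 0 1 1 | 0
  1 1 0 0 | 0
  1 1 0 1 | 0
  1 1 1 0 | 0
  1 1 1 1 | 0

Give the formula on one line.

(((~c | ~d) & ~b) & a)

  ~c = 1100110011001100
  ~d = 1010101010101010
  (~c | ~d) = 1110111011101110
  ~b = 1111000011110000
  ((~c | ~d) & ~b) = 1110000011100000
  (((~c | ~d) & ~b) & a) = 0000000011100000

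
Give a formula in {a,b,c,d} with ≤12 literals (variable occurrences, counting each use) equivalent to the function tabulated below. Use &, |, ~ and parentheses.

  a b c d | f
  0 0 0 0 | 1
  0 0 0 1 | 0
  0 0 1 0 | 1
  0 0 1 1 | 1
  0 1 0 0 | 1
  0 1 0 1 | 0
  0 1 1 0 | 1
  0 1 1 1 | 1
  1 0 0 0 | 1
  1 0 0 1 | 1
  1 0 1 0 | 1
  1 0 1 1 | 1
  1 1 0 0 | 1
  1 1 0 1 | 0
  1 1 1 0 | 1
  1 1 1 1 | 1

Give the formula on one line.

  ~b = 1111000011110000
  ~c = 1100110011001100
  (~c | b) = 1100111111001111
  (~b & (~c | b)) = 1100000011000000
  (c | b) = 0011111100111111
  (a | (c | b)) = 0011111111111111
  ((~b & (~c | b)) & (a | (c | b))) = 0000000011000000
  (((~b & (~c | b)) & (a | (c | b))) | c) = 0011001111110011
  ~d = 1010101010101010
  (~d | c) = 1011101110111011
  ((((~b & (~c | b)) & (a | (c | b))) | c) | (~d | c)) = 1011101111111011

((((~b & (~c | b)) & (a | (c | b))) | c) | (~d | c))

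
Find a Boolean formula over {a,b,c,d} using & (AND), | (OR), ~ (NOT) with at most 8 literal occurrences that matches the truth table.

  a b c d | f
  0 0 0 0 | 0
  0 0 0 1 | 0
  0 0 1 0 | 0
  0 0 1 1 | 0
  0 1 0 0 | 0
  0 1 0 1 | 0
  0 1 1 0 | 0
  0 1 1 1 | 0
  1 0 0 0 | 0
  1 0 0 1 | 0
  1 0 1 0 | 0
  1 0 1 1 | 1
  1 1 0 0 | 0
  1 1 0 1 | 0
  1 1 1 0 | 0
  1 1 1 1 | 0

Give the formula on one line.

((c & (d | ~c)) & (((~d & b) | ~b) & a))

  ~c = 1100110011001100
  (d | ~c) = 1101110111011101
  (c & (d | ~c)) = 0001000100010001
  ~d = 1010101010101010
  (~d & b) = 0000101000001010
  ~b = 1111000011110000
  ((~d & b) | ~b) = 1111101011111010
  (((~d & b) | ~b) & a) = 0000000011111010
  ((c & (d | ~c)) & (((~d & b) | ~b) & a)) = 0000000000010000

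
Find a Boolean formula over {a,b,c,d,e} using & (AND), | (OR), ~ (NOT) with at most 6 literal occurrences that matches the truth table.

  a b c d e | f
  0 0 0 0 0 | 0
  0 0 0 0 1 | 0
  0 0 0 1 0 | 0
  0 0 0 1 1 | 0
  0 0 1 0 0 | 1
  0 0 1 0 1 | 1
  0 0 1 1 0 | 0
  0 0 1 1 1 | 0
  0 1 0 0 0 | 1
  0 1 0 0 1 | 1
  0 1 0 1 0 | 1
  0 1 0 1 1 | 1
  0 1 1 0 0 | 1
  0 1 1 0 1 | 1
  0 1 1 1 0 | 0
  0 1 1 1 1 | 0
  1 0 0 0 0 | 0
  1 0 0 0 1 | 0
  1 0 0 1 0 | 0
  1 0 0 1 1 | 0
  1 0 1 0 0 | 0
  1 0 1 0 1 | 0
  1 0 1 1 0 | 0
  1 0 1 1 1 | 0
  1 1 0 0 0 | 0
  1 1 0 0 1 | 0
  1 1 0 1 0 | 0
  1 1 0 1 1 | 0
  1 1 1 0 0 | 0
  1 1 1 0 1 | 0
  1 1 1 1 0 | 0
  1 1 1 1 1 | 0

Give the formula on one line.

(~a & ((b | c) & (~c | ~d)))

  ~a = 11111111111111110000000000000000
  (b | c) = 00001111111111110000111111111111
  ~c = 11110000111100001111000011110000
  ~d = 11001100110011001100110011001100
  (~c | ~d) = 11111100111111001111110011111100
  ((b | c) & (~c | ~d)) = 00001100111111000000110011111100
  (~a & ((b | c) & (~c | ~d))) = 00001100111111000000000000000000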